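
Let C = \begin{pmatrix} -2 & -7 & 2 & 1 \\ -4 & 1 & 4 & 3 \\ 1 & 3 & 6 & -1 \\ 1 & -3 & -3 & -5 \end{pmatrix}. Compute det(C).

det(C) = 882

Expand along row 1:
  + (-2) · M_11   where M_11 = det([1 4 3; 3 6 -1; -3 -3 -5]) = 66
  − (-7) · M_12   where M_12 = det([-4 4 3; 1 6 -1; 1 -3 -5]) = 121
  + (2) · M_13   where M_13 = det([-4 1 3; 1 3 -1; 1 -3 -5]) = 58
  − (1) · M_14   where M_14 = det([-4 1 4; 1 3 6; 1 -3 -3]) = -51
det = (+1)·(-2)·(66) + (-1)·(-7)·(121) + (+1)·(2)·(58) + (-1)·(1)·(-51) = 882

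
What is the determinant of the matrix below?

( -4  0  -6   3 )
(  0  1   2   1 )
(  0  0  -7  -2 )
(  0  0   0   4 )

The determinant is 112.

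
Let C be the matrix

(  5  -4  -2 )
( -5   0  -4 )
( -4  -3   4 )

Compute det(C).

Expand along column 2:
  − (-4) · |-5 -4; -4 4| = −(-4)·(-20 − 16) = -144
  − (-3) · |5 -2; -5 -4| = −(-3)·(-20 − 10) = -90
Sum: (-144) + (-90) = -234

det(C) = -234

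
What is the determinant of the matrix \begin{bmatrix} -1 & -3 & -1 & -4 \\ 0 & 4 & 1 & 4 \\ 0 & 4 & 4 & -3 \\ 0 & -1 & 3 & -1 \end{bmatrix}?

-91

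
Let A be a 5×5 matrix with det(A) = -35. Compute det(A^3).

The determinant is -42875.

det(A^3) = (det A)^3 = (-35)^3 = -42875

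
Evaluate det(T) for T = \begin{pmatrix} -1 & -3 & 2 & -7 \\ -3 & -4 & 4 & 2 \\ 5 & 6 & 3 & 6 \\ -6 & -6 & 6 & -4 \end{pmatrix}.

|T| = 734

Expand along row 1:
  + (-1) · M_11   where M_11 = det([-4 4 2; 6 3 6; -6 6 -4]) = 252
  − (-3) · M_12   where M_12 = det([-3 4 2; 5 3 6; -6 6 -4]) = 176
  + (2) · M_13   where M_13 = det([-3 -4 2; 5 6 6; -6 -6 -4]) = 40
  − (-7) · M_14   where M_14 = det([-3 -4 4; 5 6 3; -6 -6 6]) = 54
det = (+1)·(-1)·(252) + (-1)·(-3)·(176) + (+1)·(2)·(40) + (-1)·(-7)·(54) = 734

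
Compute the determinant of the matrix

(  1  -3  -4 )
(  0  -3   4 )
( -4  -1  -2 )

Expand along column 1:
  + 1 · |-3 4; -1 -2| = 1·(6 − (-4)) = 10
  + (-4) · |-3 -4; -3 4| = (-4)·(-12 − 12) = 96
Sum: (10) + (96) = 106

106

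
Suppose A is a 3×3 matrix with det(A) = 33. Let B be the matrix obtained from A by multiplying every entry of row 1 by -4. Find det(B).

-132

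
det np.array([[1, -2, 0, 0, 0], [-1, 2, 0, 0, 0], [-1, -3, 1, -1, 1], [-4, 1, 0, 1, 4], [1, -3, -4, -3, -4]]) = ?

0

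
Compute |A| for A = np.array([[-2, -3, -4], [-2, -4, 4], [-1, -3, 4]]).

Expand along column 1:
  + (-2) · |-4 4; -3 4| = (-2)·(-16 − (-12)) = 8
  − (-2) · |-3 -4; -3 4| = −(-2)·(-12 − 12) = -48
  + (-1) · |-3 -4; -4 4| = (-1)·(-12 − 16) = 28
Sum: (8) + (-48) + (28) = -12

|A| = -12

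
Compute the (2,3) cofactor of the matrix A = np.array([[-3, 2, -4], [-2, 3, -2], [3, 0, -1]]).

Delete row 2 and column 3; the remaining 2×2 submatrix is [-3 2; 3 0].
Its determinant is (-3)·0 − 2·3 = -6.
The cofactor carries sign (−1)^(2+3) = −1, so C_{2,3} = −(-6) = 6.

6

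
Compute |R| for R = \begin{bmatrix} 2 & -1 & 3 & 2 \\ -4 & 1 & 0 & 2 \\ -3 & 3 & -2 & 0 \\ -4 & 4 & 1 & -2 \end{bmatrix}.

134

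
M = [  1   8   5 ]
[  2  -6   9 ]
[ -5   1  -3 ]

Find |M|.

Expand along column 1:
  + 1 · |-6 9; 1 -3| = 1·(18 − 9) = 9
  − 2 · |8 5; 1 -3| = −2·(-24 − 5) = 58
  + (-5) · |8 5; -6 9| = (-5)·(72 − (-30)) = -510
Sum: (9) + (58) + (-510) = -443

The determinant is -443.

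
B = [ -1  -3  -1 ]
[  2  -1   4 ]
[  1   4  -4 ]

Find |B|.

Expand along row 1:
  + (-1) · |-1 4; 4 -4| = (-1)·(4 − 16) = 12
  − (-3) · |2 4; 1 -4| = −(-3)·(-8 − 4) = -36
  + (-1) · |2 -1; 1 4| = (-1)·(8 − (-1)) = -9
Sum: (12) + (-36) + (-9) = -33

det(B) = -33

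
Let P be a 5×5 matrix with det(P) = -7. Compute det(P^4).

2401

det(P^4) = (det P)^4 = (-7)^4 = 2401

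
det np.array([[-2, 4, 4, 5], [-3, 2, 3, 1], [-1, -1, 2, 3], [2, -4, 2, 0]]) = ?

-168

Expand along row 4 (it has 1 zero):
  − (2) · M_41   where M_41 = det([4 4 5; 2 3 1; -1 2 3]) = 35
  + (-4) · M_42   where M_42 = det([-2 4 5; -3 3 1; -1 2 3]) = 3
  − (2) · M_43   where M_43 = det([-2 4 5; -3 2 1; -1 -1 3]) = 43
det = (-1)·(2)·(35) + (+1)·(-4)·(3) + (-1)·(2)·(43) = -168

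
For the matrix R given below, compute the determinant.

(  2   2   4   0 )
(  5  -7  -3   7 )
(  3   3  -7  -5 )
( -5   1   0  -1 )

360

Expand along row 1 (it has 1 zero):
  + (2) · M_11   where M_11 = det([-7 -3 7; 3 -7 -5; 1 0 -1]) = 6
  − (2) · M_12   where M_12 = det([5 -3 7; 3 -7 -5; -5 0 -1]) = -294
  + (4) · M_13   where M_13 = det([5 -7 7; 3 3 -5; -5 1 -1]) = -60
det = (+1)·(2)·(6) + (-1)·(2)·(-294) + (+1)·(4)·(-60) = 360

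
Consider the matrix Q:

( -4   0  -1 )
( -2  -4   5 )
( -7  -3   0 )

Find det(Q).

Expand along column 2:
  + (-4) · |-4 -1; -7 0| = (-4)·(0 − 7) = 28
  − (-3) · |-4 -1; -2 5| = −(-3)·(-20 − 2) = -66
Sum: (28) + (-66) = -38

-38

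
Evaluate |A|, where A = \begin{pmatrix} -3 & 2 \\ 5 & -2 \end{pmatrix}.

|A| = -4

det(A) = (-3)·(-2) − 2·5 = 6 − 10 = -4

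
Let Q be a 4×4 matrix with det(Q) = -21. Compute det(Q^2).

The determinant is 441.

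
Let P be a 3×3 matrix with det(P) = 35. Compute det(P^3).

42875

det(P^3) = (det P)^3 = (35)^3 = 42875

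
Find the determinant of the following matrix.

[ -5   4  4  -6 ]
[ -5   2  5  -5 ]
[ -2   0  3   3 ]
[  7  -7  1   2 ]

-314

Expand along row 3 (it has 1 zero):
  + (-2) · M_31   where M_31 = det([4 4 -6; 2 5 -5; -7 1 2]) = -38
  + (3) · M_33   where M_33 = det([-5 4 -6; -5 2 -5; 7 -7 2]) = -71
  − (3) · M_34   where M_34 = det([-5 4 4; -5 2 5; 7 -7 1]) = 59
det = (+1)·(-2)·(-38) + (+1)·(3)·(-71) + (-1)·(3)·(59) = -314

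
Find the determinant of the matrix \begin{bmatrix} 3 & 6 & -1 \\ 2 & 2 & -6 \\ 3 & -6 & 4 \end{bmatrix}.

The determinant is -222.

Expand along row 1:
  + 3 · |2 -6; -6 4| = 3·(8 − 36) = -84
  − 6 · |2 -6; 3 4| = −6·(8 − (-18)) = -156
  + (-1) · |2 2; 3 -6| = (-1)·(-12 − 6) = 18
Sum: (-84) + (-156) + (18) = -222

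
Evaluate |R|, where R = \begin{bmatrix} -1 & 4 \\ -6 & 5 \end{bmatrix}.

det(R) = (-1)·5 − 4·(-6) = -5 − (-24) = 19

19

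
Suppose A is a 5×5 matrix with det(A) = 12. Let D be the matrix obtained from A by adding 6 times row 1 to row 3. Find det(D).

The determinant is 12.

Adding a multiple of one row to another leaves the determinant unchanged.
det(D) = (1)·(12) = 12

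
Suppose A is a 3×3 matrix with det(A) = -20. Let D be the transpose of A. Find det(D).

-20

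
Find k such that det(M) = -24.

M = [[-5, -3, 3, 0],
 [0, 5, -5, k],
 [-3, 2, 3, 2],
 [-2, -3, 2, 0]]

Expanding along the row containing k, det(M) is linear in k: det(M) = (-26)·k + (-50).
Set (-26)·k + (-50) = -24  ⇒  (-26)·k = 26  ⇒  k = -1.

k = -1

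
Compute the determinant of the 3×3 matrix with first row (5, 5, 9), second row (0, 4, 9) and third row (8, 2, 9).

Expand along column 1:
  + 5 · |4 9; 2 9| = 5·(36 − 18) = 90
  + 8 · |5 9; 4 9| = 8·(45 − 36) = 72
Sum: (90) + (72) = 162

162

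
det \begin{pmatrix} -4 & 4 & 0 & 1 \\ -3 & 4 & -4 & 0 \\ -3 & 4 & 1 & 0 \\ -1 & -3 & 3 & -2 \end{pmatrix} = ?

105

Expand along column 4 (it has 2 zeros):
  − (1) · M_14   where M_14 = det([-3 4 -4; -3 4 1; -1 -3 3]) = -65
  + (-2) · M_44   where M_44 = det([-4 4 0; -3 4 -4; -3 4 1]) = -20
det = (-1)·(1)·(-65) + (+1)·(-2)·(-20) = 105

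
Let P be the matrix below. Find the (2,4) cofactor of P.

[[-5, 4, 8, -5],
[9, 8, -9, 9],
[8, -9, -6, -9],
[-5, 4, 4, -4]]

-52

Delete row 2 and column 4; the remaining 3×3 submatrix is [-5 4 8; 8 -9 -6; -5 4 4].
Its determinant is -52.
The cofactor carries sign (−1)^(2+4) = +1, so C_{2,4} = +(-52) = -52.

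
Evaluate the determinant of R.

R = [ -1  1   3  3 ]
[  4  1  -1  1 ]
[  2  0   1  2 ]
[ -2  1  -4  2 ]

Expand along row 3 (it has 1 zero):
  + (2) · M_31   where M_31 = det([1 3 3; 1 -1 1; 1 -4 2]) = -10
  + (1) · M_33   where M_33 = det([-1 1 3; 4 1 1; -2 1 2]) = 7
  − (2) · M_34   where M_34 = det([-1 1 3; 4 1 -1; -2 1 -4]) = 39
det = (+1)·(2)·(-10) + (+1)·(1)·(7) + (-1)·(2)·(39) = -91

-91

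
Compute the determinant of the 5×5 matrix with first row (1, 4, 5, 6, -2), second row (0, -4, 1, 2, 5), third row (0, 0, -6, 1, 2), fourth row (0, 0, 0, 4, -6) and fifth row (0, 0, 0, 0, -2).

The matrix is upper triangular, so the determinant is the product of the diagonal entries:
det = (1) · (-4) · (-6) · (4) · (-2) = -192

-192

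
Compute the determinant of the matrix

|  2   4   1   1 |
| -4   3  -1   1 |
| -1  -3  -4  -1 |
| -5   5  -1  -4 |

420

Expand along row 1:
  + (2) · M_11   where M_11 = det([3 -1 1; -3 -4 -1; 5 -1 -4]) = 85
  − (4) · M_12   where M_12 = det([-4 -1 1; -1 -4 -1; -5 -1 -4]) = -80
  + (1) · M_13   where M_13 = det([-4 3 1; -1 -3 -1; -5 5 -4]) = -85
  − (1) · M_14   where M_14 = det([-4 3 -1; -1 -3 -4; -5 5 -1]) = -15
det = (+1)·(2)·(85) + (-1)·(4)·(-80) + (+1)·(1)·(-85) + (-1)·(1)·(-15) = 420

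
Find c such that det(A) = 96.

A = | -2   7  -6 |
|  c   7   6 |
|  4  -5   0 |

c = -6

Expanding along the row containing c, det(A) is linear in c: det(A) = (30)·c + (276).
Set (30)·c + (276) = 96  ⇒  (30)·c = -180  ⇒  c = -6.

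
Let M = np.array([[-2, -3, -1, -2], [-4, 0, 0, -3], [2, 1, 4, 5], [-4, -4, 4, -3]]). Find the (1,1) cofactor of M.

Delete row 1 and column 1; the remaining 3×3 submatrix is [0 0 -3; 1 4 5; -4 4 -3].
Its determinant is -60.
The cofactor carries sign (−1)^(1+1) = +1, so C_{1,1} = +(-60) = -60.

-60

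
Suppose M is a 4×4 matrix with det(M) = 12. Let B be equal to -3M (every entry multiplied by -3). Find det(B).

The determinant is 972.

For a 4×4 matrix, det(-3M) = (-3)^4·det(M) = 81·det(M).
det(B) = (81)·(12) = 972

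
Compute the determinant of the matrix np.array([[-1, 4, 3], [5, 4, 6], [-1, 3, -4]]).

The determinant is 147.

Expand along row 1:
  + (-1) · |4 6; 3 -4| = (-1)·(-16 − 18) = 34
  − 4 · |5 6; -1 -4| = −4·(-20 − (-6)) = 56
  + 3 · |5 4; -1 3| = 3·(15 − (-4)) = 57
Sum: (34) + (56) + (57) = 147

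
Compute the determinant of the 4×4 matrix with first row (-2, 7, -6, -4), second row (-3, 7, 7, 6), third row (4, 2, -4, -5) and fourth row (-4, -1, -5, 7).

Expand along row 1:
  + (-2) · M_11   where M_11 = det([7 7 6; 2 -4 -5; -1 -5 7]) = -518
  − (7) · M_12   where M_12 = det([-3 7 6; 4 -4 -5; -4 -5 7]) = -113
  + (-6) · M_13   where M_13 = det([-3 7 6; 4 2 -5; -4 -1 7]) = -59
  − (-4) · M_14   where M_14 = det([-3 7 7; 4 2 -4; -4 -1 -5]) = 322
det = (+1)·(-2)·(-518) + (-1)·(7)·(-113) + (+1)·(-6)·(-59) + (-1)·(-4)·(322) = 3469

The determinant is 3469.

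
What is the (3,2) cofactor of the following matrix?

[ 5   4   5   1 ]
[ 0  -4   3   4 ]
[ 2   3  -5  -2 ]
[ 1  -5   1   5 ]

-72

Delete row 3 and column 2; the remaining 3×3 submatrix is [5 5 1; 0 3 4; 1 1 5].
Its determinant is 72.
The cofactor carries sign (−1)^(3+2) = −1, so C_{3,2} = −(72) = -72.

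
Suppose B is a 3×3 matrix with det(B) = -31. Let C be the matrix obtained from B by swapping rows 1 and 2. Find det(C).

Swapping two rows multiplies the determinant by −1.
det(C) = (-1)·(-31) = 31

|C| = 31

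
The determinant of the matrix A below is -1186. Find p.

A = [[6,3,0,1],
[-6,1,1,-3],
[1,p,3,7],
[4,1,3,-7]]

-6

Expanding along the row containing p, det(A) is linear in p: det(A) = (10)·p + (-1126).
Set (10)·p + (-1126) = -1186  ⇒  (10)·p = -60  ⇒  p = -6.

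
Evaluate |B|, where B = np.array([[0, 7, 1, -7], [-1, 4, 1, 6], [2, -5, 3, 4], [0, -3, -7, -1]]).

Expand along column 1 (it has 2 zeros):
  − (-1) · M_21   where M_21 = det([7 1 -7; -5 3 4; -3 -7 -1]) = -150
  + (2) · M_31   where M_31 = det([7 1 -7; 4 1 6; -3 -7 -1]) = 448
det = (-1)·(-1)·(-150) + (+1)·(2)·(448) = 746

746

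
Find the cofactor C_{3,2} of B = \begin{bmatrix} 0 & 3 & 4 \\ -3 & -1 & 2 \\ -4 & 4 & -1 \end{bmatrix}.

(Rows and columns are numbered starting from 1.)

The cofactor is -12.

Delete row 3 and column 2; the remaining 2×2 submatrix is [0 4; -3 2].
Its determinant is 0·2 − 4·(-3) = 12.
The cofactor carries sign (−1)^(3+2) = −1, so C_{3,2} = −(12) = -12.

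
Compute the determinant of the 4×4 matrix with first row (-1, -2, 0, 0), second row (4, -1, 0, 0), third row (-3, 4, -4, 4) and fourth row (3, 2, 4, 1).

-180

The matrix is block lower-triangular with a 2×2 block and a 2×2 block on the diagonal, so its determinant equals the product of the determinants of the diagonal blocks.
det of the 2×2 block = 9
det of the 2×2 block = -20
det = (9)·(-20) = -180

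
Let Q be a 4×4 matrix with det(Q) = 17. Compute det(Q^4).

det(Q^4) = (det Q)^4 = (17)^4 = 83521

The determinant is 83521.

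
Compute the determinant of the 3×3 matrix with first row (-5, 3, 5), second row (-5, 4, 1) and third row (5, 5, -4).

-165

Expand along row 1:
  + (-5) · |4 1; 5 -4| = (-5)·(-16 − 5) = 105
  − 3 · |-5 1; 5 -4| = −3·(20 − 5) = -45
  + 5 · |-5 4; 5 5| = 5·(-25 − 20) = -225
Sum: (105) + (-45) + (-225) = -165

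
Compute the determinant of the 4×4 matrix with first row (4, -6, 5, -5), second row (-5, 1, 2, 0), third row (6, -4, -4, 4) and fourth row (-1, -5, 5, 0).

322

Expand along column 4 (it has 2 zeros):
  − (-5) · M_14   where M_14 = det([-5 1 2; 6 -4 -4; -1 -5 5]) = 106
  − (4) · M_34   where M_34 = det([4 -6 5; -5 1 2; -1 -5 5]) = 52
det = (-1)·(-5)·(106) + (-1)·(4)·(52) = 322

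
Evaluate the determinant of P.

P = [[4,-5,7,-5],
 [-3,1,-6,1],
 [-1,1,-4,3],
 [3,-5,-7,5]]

The determinant is -22.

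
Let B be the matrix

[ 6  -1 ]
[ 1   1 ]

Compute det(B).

det(B) = 7

det(B) = 6·1 − (-1)·1 = 6 − (-1) = 7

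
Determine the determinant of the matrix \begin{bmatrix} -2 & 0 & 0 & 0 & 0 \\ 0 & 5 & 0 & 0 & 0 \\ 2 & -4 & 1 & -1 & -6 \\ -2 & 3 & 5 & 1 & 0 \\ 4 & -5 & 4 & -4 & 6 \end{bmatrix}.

The determinant is -1800.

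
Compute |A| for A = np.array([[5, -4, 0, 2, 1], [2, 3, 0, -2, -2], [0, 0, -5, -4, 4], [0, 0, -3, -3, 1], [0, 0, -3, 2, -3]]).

A is block upper-triangular with a 2×2 block and a 3×3 block on the diagonal, so its determinant equals the product of the determinants of the diagonal blocks.
det of the 2×2 block = 23
det of the 3×3 block = -47
det = (23)·(-47) = -1081

-1081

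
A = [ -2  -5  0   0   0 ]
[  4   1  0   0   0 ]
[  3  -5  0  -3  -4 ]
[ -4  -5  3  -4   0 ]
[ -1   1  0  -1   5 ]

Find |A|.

|A| = 1026

A is block lower-triangular with a 2×2 block and a 3×3 block on the diagonal, so its determinant equals the product of the determinants of the diagonal blocks.
det of the 2×2 block = 18
det of the 3×3 block = 57
det = (18)·(57) = 1026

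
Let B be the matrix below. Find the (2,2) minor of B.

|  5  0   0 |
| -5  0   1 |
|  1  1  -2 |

-10

Delete row 2 and column 2; the remaining 2×2 submatrix is [5 0; 1 -2].
Its determinant is 5·(-2) − 0·1 = -10.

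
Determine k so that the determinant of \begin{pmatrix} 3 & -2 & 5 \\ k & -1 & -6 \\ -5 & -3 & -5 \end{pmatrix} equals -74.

-2

Expanding along the column containing k, det(M) is linear in k: det(M) = (-25)·k + (-124).
Set (-25)·k + (-124) = -74  ⇒  (-25)·k = 50  ⇒  k = -2.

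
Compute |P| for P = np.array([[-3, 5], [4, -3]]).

det(P) = (-3)·(-3) − 5·4 = 9 − 20 = -11

-11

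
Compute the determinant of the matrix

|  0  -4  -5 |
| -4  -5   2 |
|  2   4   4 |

-50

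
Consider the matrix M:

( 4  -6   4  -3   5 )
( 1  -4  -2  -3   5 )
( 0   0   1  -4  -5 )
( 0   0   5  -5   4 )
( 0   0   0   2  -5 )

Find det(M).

|M| = 1330

M is block upper-triangular with a 2×2 block and a 3×3 block on the diagonal, so its determinant equals the product of the determinants of the diagonal blocks.
det of the 2×2 block = -10
det of the 3×3 block = -133
det = (-10)·(-133) = 1330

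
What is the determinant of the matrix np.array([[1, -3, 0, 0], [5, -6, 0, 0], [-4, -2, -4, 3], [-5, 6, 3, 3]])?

The matrix is block lower-triangular with a 2×2 block and a 2×2 block on the diagonal, so its determinant equals the product of the determinants of the diagonal blocks.
det of the 2×2 block = 9
det of the 2×2 block = -21
det = (9)·(-21) = -189

-189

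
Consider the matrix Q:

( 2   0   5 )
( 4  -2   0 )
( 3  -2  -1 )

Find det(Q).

-6

Expand along column 2:
  + (-2) · |2 5; 3 -1| = (-2)·(-2 − 15) = 34
  − (-2) · |2 5; 4 0| = −(-2)·(0 − 20) = -40
Sum: (34) + (-40) = -6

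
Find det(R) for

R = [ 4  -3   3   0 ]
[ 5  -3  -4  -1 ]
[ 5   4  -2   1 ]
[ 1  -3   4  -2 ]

Expand along row 1 (it has 1 zero):
  + (4) · M_11   where M_11 = det([-3 -4 -1; 4 -2 1; -3 4 -2]) = -30
  − (-3) · M_12   where M_12 = det([5 -4 -1; 5 -2 1; 1 4 -2]) = -66
  + (3) · M_13   where M_13 = det([5 -3 -1; 5 4 1; 1 -3 -2]) = -39
det = (+1)·(4)·(-30) + (-1)·(-3)·(-66) + (+1)·(3)·(-39) = -435

-435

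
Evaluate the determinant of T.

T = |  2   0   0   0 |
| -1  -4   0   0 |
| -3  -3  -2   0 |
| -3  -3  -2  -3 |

|T| = -48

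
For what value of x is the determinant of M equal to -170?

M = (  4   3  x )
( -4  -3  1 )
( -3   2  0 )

x = 9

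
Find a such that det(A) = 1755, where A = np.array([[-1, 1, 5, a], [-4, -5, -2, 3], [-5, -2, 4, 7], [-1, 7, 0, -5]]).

Expanding along the column containing a, det(A) is linear in a: det(A) = (-206)·a + (931).
Set (-206)·a + (931) = 1755  ⇒  (-206)·a = 824  ⇒  a = -4.

a = -4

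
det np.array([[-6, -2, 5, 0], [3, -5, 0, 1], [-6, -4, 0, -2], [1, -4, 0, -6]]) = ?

Expand along column 3 (it has 3 zeros):
  + (5) · M_13   where M_13 = det([3 -5 1; -6 -4 -2; 1 -4 -6]) = 266
det = (+1)·(5)·(266) = 1330

1330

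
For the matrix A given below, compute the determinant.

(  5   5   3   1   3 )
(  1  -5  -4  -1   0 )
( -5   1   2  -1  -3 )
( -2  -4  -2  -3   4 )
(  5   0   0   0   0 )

195

Expand along row 5 (it has 4 zeros):
  + (5) · M_51   where M_51 = det([5 3 1 3; -5 -4 -1 0; 1 2 -1 -3; -4 -2 -3 4]) = 39
det = (+1)·(5)·(39) = 195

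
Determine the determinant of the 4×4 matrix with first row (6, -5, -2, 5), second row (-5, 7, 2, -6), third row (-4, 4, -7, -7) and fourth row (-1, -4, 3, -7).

1507

Expand along row 1:
  + (6) · M_11   where M_11 = det([7 2 -6; 4 -7 -7; -4 3 -7]) = 698
  − (-5) · M_12   where M_12 = det([-5 2 -6; -4 -7 -7; -1 3 -7]) = -278
  + (-2) · M_13   where M_13 = det([-5 7 -6; -4 4 -7; -1 -4 -7]) = 13
  − (5) · M_14   where M_14 = det([-5 7 2; -4 4 -7; -1 -4 3]) = 253
det = (+1)·(6)·(698) + (-1)·(-5)·(-278) + (+1)·(-2)·(13) + (-1)·(5)·(253) = 1507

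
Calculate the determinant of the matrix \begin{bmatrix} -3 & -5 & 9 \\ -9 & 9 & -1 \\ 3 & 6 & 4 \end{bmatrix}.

The determinant is -1020.

Expand along row 1:
  + (-3) · |9 -1; 6 4| = (-3)·(36 − (-6)) = -126
  − (-5) · |-9 -1; 3 4| = −(-5)·(-36 − (-3)) = -165
  + 9 · |-9 9; 3 6| = 9·(-54 − 27) = -729
Sum: (-126) + (-165) + (-729) = -1020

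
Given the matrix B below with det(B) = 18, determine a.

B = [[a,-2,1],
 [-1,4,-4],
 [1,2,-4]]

Expanding along the row containing a, det(B) is linear in a: det(B) = (-8)·a + (10).
Set (-8)·a + (10) = 18  ⇒  (-8)·a = 8  ⇒  a = -1.

a = -1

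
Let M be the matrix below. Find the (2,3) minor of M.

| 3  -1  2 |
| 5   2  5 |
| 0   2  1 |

6

Delete row 2 and column 3; the remaining 2×2 submatrix is [3 -1; 0 2].
Its determinant is 3·2 − (-1)·0 = 6.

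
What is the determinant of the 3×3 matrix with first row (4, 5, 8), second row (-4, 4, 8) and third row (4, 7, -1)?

Expand along row 1:
  + 4 · |4 8; 7 -1| = 4·(-4 − 56) = -240
  − 5 · |-4 8; 4 -1| = −5·(4 − 32) = 140
  + 8 · |-4 4; 4 7| = 8·(-28 − 16) = -352
Sum: (-240) + (140) + (-352) = -452

The determinant is -452.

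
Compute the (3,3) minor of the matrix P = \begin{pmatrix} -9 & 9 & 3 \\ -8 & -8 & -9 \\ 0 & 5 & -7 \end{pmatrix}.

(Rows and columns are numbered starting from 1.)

144

Delete row 3 and column 3; the remaining 2×2 submatrix is [-9 9; -8 -8].
Its determinant is (-9)·(-8) − 9·(-8) = 144.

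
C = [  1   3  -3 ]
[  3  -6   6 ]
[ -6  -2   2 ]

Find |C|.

Expand along column 1:
  + 1 · |-6 6; -2 2| = 1·(-12 − (-12)) = 0
  − 3 · |3 -3; -2 2| = −3·(6 − 6) = 0
  + (-6) · |3 -3; -6 6| = (-6)·(18 − 18) = 0
Sum: (0) + (0) + (0) = 0

det(C) = 0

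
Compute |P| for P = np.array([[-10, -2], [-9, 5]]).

det(P) = (-10)·5 − (-2)·(-9) = -50 − 18 = -68

-68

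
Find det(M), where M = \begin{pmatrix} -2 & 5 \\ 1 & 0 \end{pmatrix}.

det(M) = (-2)·0 − 5·1 = 0 − 5 = -5

det(M) = -5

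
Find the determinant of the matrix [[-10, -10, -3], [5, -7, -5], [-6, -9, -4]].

-69

Expand along column 1:
  + (-10) · |-7 -5; -9 -4| = (-10)·(28 − 45) = 170
  − 5 · |-10 -3; -9 -4| = −5·(40 − 27) = -65
  + (-6) · |-10 -3; -7 -5| = (-6)·(50 − 21) = -174
Sum: (170) + (-65) + (-174) = -69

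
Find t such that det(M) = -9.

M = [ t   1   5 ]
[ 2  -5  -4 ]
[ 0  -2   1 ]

t = -1

Expanding along the column containing t, det(M) is linear in t: det(M) = (-13)·t + (-22).
Set (-13)·t + (-22) = -9  ⇒  (-13)·t = 13  ⇒  t = -1.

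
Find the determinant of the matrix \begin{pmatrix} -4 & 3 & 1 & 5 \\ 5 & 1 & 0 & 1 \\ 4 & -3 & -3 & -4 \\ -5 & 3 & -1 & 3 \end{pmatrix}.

The determinant is -119.

Expand along row 2 (it has 1 zero):
  − (5) · M_21   where M_21 = det([3 1 5; -3 -3 -4; 3 -1 3]) = 18
  + (1) · M_22   where M_22 = det([-4 1 5; 4 -3 -4; -5 -1 3]) = -35
  + (1) · M_24   where M_24 = det([-4 3 1; 4 -3 -3; -5 3 -1]) = 6
det = (-1)·(5)·(18) + (+1)·(1)·(-35) + (+1)·(1)·(6) = -119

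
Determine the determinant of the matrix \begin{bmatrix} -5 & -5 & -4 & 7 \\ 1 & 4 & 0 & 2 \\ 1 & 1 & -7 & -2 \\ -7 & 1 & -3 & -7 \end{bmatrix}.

-3069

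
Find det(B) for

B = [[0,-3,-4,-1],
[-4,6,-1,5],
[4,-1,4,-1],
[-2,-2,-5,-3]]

Expand along row 1 (it has 1 zero):
  − (-3) · M_12   where M_12 = det([-4 -1 5; 4 4 -1; -2 -5 -3]) = -6
  + (-4) · M_13   where M_13 = det([-4 6 5; 4 -1 -1; -2 -2 -3]) = 30
  − (-1) · M_14   where M_14 = det([-4 6 -1; 4 -1 4; -2 -2 -5]) = 30
det = (-1)·(-3)·(-6) + (+1)·(-4)·(30) + (-1)·(-1)·(30) = -108

det(B) = -108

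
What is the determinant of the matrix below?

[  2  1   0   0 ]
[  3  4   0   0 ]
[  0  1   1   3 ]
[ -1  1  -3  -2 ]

The matrix is block lower-triangular with a 2×2 block and a 2×2 block on the diagonal, so its determinant equals the product of the determinants of the diagonal blocks.
det of the 2×2 block = 5
det of the 2×2 block = 7
det = (5)·(7) = 35

35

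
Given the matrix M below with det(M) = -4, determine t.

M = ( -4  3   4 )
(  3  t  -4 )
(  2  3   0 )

Expanding along the row containing t, det(M) is linear in t: det(M) = (-8)·t + (-36).
Set (-8)·t + (-36) = -4  ⇒  (-8)·t = 32  ⇒  t = -4.

t = -4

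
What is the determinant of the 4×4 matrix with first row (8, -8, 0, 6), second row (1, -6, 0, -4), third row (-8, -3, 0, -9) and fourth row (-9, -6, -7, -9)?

Expand along column 3 (it has 3 zeros):
  − (-7) · M_43   where M_43 = det([8 -8 6; 1 -6 -4; -8 -3 -9]) = -298
det = (-1)·(-7)·(-298) = -2086

-2086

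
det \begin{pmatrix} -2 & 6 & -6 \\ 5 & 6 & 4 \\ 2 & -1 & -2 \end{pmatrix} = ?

The determinant is 226.

Expand along row 1:
  + (-2) · |6 4; -1 -2| = (-2)·(-12 − (-4)) = 16
  − 6 · |5 4; 2 -2| = −6·(-10 − 8) = 108
  + (-6) · |5 6; 2 -1| = (-6)·(-5 − 12) = 102
Sum: (16) + (108) + (102) = 226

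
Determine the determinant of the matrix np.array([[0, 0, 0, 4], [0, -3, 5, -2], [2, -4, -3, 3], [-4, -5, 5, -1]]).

Expand along row 1 (it has 3 zeros):
  − (4) · M_14   where M_14 = det([0 -3 5; 2 -4 -3; -4 -5 5]) = -136
det = (-1)·(4)·(-136) = 544

544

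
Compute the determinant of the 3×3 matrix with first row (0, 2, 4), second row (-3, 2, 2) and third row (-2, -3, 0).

Expand along row 1:
  − 2 · |-3 2; -2 0| = −2·(0 − (-4)) = -8
  + 4 · |-3 2; -2 -3| = 4·(9 − (-4)) = 52
Sum: (-8) + (52) = 44

44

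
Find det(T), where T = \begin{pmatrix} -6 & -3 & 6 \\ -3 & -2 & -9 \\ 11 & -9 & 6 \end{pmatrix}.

|T| = 1095

Expand along column 1:
  + (-6) · |-2 -9; -9 6| = (-6)·(-12 − 81) = 558
  − (-3) · |-3 6; -9 6| = −(-3)·(-18 − (-54)) = 108
  + 11 · |-3 6; -2 -9| = 11·(27 − (-12)) = 429
Sum: (558) + (108) + (429) = 1095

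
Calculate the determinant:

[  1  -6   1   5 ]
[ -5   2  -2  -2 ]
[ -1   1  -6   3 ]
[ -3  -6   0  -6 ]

Expand along row 4 (it has 1 zero):
  − (-3) · M_41   where M_41 = det([-6 1 5; 2 -2 -2; 1 -6 3]) = 50
  + (-6) · M_42   where M_42 = det([1 1 5; -5 -2 -2; -1 -6 3]) = 139
  + (-6) · M_44   where M_44 = det([1 -6 1; -5 2 -2; -1 1 -6]) = 155
det = (-1)·(-3)·(50) + (+1)·(-6)·(139) + (+1)·(-6)·(155) = -1614

The determinant is -1614.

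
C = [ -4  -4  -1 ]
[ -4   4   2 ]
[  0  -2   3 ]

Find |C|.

-120

Expand along column 1:
  + (-4) · |4 2; -2 3| = (-4)·(12 − (-4)) = -64
  − (-4) · |-4 -1; -2 3| = −(-4)·(-12 − 2) = -56
Sum: (-64) + (-56) = -120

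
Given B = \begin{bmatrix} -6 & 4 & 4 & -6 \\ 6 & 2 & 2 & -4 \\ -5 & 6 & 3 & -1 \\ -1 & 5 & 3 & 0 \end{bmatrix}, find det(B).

Expand along row 4 (it has 1 zero):
  − (-1) · M_41   where M_41 = det([4 4 -6; 2 2 -4; 6 3 -1]) = -12
  + (5) · M_42   where M_42 = det([-6 4 -6; 6 2 -4; -5 3 -1]) = -124
  − (3) · M_43   where M_43 = det([-6 4 -6; 6 2 -4; -5 6 -1]) = -304
det = (-1)·(-1)·(-12) + (+1)·(5)·(-124) + (-1)·(3)·(-304) = 280

|B| = 280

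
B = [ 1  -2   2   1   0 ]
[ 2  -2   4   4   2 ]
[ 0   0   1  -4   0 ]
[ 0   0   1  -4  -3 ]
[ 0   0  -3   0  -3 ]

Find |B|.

The determinant is -72.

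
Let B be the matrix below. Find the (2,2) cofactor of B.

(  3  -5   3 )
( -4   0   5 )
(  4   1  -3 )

Delete row 2 and column 2; the remaining 2×2 submatrix is [3 3; 4 -3].
Its determinant is 3·(-3) − 3·4 = -21.
The cofactor carries sign (−1)^(2+2) = +1, so C_{2,2} = +(-21) = -21.

-21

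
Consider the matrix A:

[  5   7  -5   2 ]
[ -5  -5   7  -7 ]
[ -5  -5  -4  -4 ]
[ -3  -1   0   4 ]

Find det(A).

Expand along row 4 (it has 1 zero):
  − (-3) · M_41   where M_41 = det([7 -5 2; -5 7 -7; -5 -4 -4]) = -357
  + (-1) · M_42   where M_42 = det([5 -5 2; -5 7 -7; -5 -4 -4]) = -245
  + (4) · M_44   where M_44 = det([5 7 -5; -5 -5 7; -5 -5 -4]) = -110
det = (-1)·(-3)·(-357) + (+1)·(-1)·(-245) + (+1)·(4)·(-110) = -1266

det(A) = -1266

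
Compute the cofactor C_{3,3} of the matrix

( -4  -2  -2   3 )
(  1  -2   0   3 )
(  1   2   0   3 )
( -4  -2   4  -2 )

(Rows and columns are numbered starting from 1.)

Delete row 3 and column 3; the remaining 3×3 submatrix is [-4 -2 3; 1 -2 3; -4 -2 -2].
Its determinant is -50.
The cofactor carries sign (−1)^(3+3) = +1, so C_{3,3} = +(-50) = -50.

-50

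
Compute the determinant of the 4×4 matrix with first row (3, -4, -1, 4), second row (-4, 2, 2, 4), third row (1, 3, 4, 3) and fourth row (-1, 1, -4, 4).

Expand along row 1:
  + (3) · M_11   where M_11 = det([2 2 4; 3 4 3; 1 -4 4]) = -26
  − (-4) · M_12   where M_12 = det([-4 2 4; 1 4 3; -1 -4 4]) = -126
  + (-1) · M_13   where M_13 = det([-4 2 4; 1 3 3; -1 1 4]) = -34
  − (4) · M_14   where M_14 = det([-4 2 2; 1 3 4; -1 1 -4]) = 72
det = (+1)·(3)·(-26) + (-1)·(-4)·(-126) + (+1)·(-1)·(-34) + (-1)·(4)·(72) = -836

-836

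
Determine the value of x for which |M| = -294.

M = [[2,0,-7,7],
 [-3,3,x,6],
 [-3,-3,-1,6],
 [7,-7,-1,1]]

Expanding along the row containing x, det(M) is linear in x: det(M) = (-372)·x + (-1782).
Set (-372)·x + (-1782) = -294  ⇒  (-372)·x = 1488  ⇒  x = -4.

-4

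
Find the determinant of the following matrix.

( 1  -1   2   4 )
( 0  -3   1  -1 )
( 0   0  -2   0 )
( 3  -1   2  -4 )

The determinant is -100.

Expand along row 3 (it has 3 zeros):
  + (-2) · M_33   where M_33 = det([1 -1 4; 0 -3 -1; 3 -1 -4]) = 50
det = (+1)·(-2)·(50) = -100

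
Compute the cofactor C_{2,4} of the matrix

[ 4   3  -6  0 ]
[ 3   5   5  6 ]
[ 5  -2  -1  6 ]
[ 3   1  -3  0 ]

-2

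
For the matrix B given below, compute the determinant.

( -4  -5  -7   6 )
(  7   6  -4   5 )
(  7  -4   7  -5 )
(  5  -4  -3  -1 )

-3894

Expand along row 1:
  + (-4) · M_11   where M_11 = det([6 -4 5; -4 7 -5; -4 -3 -1]) = 4
  − (-5) · M_12   where M_12 = det([7 -4 5; 7 7 -5; 5 -3 -1]) = -362
  + (-7) · M_13   where M_13 = det([7 6 5; 7 -4 -5; 5 -4 -1]) = -260
  − (6) · M_14   where M_14 = det([7 6 -4; 7 -4 7; 5 -4 -3]) = 648
det = (+1)·(-4)·(4) + (-1)·(-5)·(-362) + (+1)·(-7)·(-260) + (-1)·(6)·(648) = -3894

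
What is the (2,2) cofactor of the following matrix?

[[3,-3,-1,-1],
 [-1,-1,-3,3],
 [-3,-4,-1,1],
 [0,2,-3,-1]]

Delete row 2 and column 2; the remaining 3×3 submatrix is [3 -1 -1; -3 -1 1; 0 -3 -1].
Its determinant is 6.
The cofactor carries sign (−1)^(2+2) = +1, so C_{2,2} = +(6) = 6.

6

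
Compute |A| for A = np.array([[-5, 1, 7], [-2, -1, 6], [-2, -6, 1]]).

Expand along column 1:
  + (-5) · |-1 6; -6 1| = (-5)·(-1 − (-36)) = -175
  − (-2) · |1 7; -6 1| = −(-2)·(1 − (-42)) = 86
  + (-2) · |1 7; -1 6| = (-2)·(6 − (-7)) = -26
Sum: (-175) + (86) + (-26) = -115

|A| = -115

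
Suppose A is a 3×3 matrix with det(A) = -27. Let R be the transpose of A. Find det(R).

det(R) = -27

det(Aᵀ) = det(A).
det(R) = (1)·(-27) = -27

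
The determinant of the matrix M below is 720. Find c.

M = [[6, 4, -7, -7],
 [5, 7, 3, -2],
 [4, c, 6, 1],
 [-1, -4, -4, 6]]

5

Expanding along the row containing c, det(M) is linear in c: det(M) = (-375)·c + (2595).
Set (-375)·c + (2595) = 720  ⇒  (-375)·c = -1875  ⇒  c = 5.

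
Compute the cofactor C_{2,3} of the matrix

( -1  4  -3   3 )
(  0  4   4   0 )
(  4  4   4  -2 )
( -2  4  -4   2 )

-40

Delete row 2 and column 3; the remaining 3×3 submatrix is [-1 4 3; 4 4 -2; -2 4 2].
Its determinant is 40.
The cofactor carries sign (−1)^(2+3) = −1, so C_{2,3} = −(40) = -40.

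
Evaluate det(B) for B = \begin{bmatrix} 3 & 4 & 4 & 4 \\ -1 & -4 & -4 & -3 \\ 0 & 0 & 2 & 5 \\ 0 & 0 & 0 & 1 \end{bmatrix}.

det(B) = -16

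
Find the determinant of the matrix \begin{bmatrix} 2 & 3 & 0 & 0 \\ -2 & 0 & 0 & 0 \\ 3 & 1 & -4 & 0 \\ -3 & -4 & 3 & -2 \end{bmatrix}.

The determinant is 48.

The matrix is block lower-triangular with a 2×2 block and a 2×2 block on the diagonal, so its determinant equals the product of the determinants of the diagonal blocks.
det of the 2×2 block = 6
det of the 2×2 block = 8
det = (6)·(8) = 48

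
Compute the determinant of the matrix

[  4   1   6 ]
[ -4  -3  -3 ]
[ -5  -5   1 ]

The determinant is -23.

Expand along column 1:
  + 4 · |-3 -3; -5 1| = 4·(-3 − 15) = -72
  − (-4) · |1 6; -5 1| = −(-4)·(1 − (-30)) = 124
  + (-5) · |1 6; -3 -3| = (-5)·(-3 − (-18)) = -75
Sum: (-72) + (124) + (-75) = -23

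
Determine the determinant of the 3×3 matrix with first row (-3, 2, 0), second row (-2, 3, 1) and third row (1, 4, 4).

-6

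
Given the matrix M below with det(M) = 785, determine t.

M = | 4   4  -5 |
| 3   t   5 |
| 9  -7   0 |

Expanding along the row containing t, det(M) is linear in t: det(M) = (45)·t + (425).
Set (45)·t + (425) = 785  ⇒  (45)·t = 360  ⇒  t = 8.

t = 8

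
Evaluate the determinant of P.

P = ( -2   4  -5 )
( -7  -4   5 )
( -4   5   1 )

Expand along row 1:
  + (-2) · |-4 5; 5 1| = (-2)·(-4 − 25) = 58
  − 4 · |-7 5; -4 1| = −4·(-7 − (-20)) = -52
  + (-5) · |-7 -4; -4 5| = (-5)·(-35 − 16) = 255
Sum: (58) + (-52) + (255) = 261

261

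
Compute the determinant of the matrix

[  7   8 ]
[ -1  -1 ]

1

det = 7·(-1) − 8·(-1) = -7 − (-8) = 1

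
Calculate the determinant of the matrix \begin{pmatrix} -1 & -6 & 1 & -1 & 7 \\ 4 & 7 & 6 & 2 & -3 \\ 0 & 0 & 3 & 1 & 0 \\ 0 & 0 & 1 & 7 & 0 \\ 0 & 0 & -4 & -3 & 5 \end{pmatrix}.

The determinant is 1700.

The matrix is block upper-triangular with a 2×2 block and a 3×3 block on the diagonal, so its determinant equals the product of the determinants of the diagonal blocks.
det of the 2×2 block = 17
det of the 3×3 block = 100
det = (17)·(100) = 1700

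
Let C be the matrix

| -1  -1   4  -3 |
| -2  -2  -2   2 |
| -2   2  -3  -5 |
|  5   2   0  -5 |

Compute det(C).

Expand along row 4 (it has 1 zero):
  − (5) · M_41   where M_41 = det([-1 4 -3; -2 -2 2; 2 -3 -5]) = -70
  + (2) · M_42   where M_42 = det([-1 4 -3; -2 -2 2; -2 -3 -5]) = -78
  + (-5) · M_44   where M_44 = det([-1 -1 4; -2 -2 -2; -2 2 -3]) = -40
det = (-1)·(5)·(-70) + (+1)·(2)·(-78) + (+1)·(-5)·(-40) = 394

|C| = 394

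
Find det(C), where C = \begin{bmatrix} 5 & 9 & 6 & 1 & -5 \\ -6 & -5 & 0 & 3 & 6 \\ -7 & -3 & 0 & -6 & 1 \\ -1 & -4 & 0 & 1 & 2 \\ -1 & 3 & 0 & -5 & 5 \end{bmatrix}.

8226

Expand along column 3 (it has 4 zeros):
  + (6) · M_13   where M_13 = det([-6 -5 3 6; -7 -3 -6 1; -1 -4 1 2; -1 3 -5 5]) = 1371
det = (+1)·(6)·(1371) = 8226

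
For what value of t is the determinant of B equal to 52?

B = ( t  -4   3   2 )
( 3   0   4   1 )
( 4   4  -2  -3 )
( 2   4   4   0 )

t = 0

Expanding along the column containing t, det(B) is linear in t: det(B) = (-24)·t + (52).
Set (-24)·t + (52) = 52  ⇒  (-24)·t = 0  ⇒  t = 0.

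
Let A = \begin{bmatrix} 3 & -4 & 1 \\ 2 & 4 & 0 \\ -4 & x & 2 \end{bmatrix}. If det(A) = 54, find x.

Expanding along the row containing x, det(A) is linear in x: det(A) = (2)·x + (56).
Set (2)·x + (56) = 54  ⇒  (2)·x = -2  ⇒  x = -1.

-1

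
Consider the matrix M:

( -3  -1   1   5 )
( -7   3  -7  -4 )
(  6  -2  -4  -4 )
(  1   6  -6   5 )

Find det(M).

Expand along row 1:
  + (-3) · M_11   where M_11 = det([3 -7 -4; -2 -4 -4; 6 -6 5]) = -178
  − (-1) · M_12   where M_12 = det([-7 -7 -4; 6 -4 -4; 1 -6 5]) = 674
  + (1) · M_13   where M_13 = det([-7 3 -4; 6 -2 -4; 1 6 5]) = -352
  − (5) · M_14   where M_14 = det([-7 3 -7; 6 -2 -4; 1 6 -6]) = -422
det = (+1)·(-3)·(-178) + (-1)·(-1)·(674) + (+1)·(1)·(-352) + (-1)·(5)·(-422) = 2966

|M| = 2966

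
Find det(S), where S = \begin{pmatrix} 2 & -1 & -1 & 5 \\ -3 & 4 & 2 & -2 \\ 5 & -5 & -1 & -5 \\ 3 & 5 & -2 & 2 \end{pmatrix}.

Expand along row 1:
  + (2) · M_11   where M_11 = det([4 2 -2; -5 -1 -5; 5 -2 2]) = -108
  − (-1) · M_12   where M_12 = det([-3 2 -2; 5 -1 -5; 3 -2 2]) = 0
  + (-1) · M_13   where M_13 = det([-3 4 -2; 5 -5 -5; 3 5 2]) = -225
  − (5) · M_14   where M_14 = det([-3 4 2; 5 -5 -1; 3 5 -2]) = 63
det = (+1)·(2)·(-108) + (-1)·(-1)·(0) + (+1)·(-1)·(-225) + (-1)·(5)·(63) = -306

det(S) = -306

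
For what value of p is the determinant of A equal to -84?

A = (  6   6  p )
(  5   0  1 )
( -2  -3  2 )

Expanding along the row containing p, det(A) is linear in p: det(A) = (-15)·p + (-54).
Set (-15)·p + (-54) = -84  ⇒  (-15)·p = -30  ⇒  p = 2.

p = 2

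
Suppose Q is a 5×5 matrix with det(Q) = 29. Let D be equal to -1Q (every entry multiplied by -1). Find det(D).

For a 5×5 matrix, det(-1Q) = (-1)^5·det(Q) = -1·det(Q).
det(D) = (-1)·(29) = -29

The determinant is -29.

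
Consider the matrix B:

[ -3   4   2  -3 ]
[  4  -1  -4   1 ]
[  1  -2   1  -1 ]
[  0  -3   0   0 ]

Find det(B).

Expand along row 4 (it has 3 zeros):
  + (-3) · M_42   where M_42 = det([-3 2 -3; 4 -4 1; 1 1 -1]) = -23
det = (+1)·(-3)·(-23) = 69

69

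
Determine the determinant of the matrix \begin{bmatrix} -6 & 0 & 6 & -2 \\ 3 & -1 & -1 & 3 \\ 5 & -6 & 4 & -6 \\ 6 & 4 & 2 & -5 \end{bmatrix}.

Expand along row 1 (it has 1 zero):
  + (-6) · M_11   where M_11 = det([-1 -1 3; -6 4 -6; 4 2 -5]) = -22
  + (6) · M_13   where M_13 = det([3 -1 3; 5 -6 -6; 6 4 -5]) = 341
  − (-2) · M_14   where M_14 = det([3 -1 -1; 5 -6 4; 6 4 2]) = -154
det = (+1)·(-6)·(-22) + (+1)·(6)·(341) + (-1)·(-2)·(-154) = 1870

1870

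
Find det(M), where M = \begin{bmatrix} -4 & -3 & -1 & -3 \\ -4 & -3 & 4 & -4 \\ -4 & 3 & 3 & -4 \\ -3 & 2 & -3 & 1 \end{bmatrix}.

353

Expand along row 1:
  + (-4) · M_11   where M_11 = det([-3 4 -4; 3 3 -4; 2 -3 1]) = 43
  − (-3) · M_12   where M_12 = det([-4 4 -4; -4 3 -4; -3 -3 1]) = 16
  + (-1) · M_13   where M_13 = det([-4 -3 -4; -4 3 -4; -3 2 1]) = -96
  − (-3) · M_14   where M_14 = det([-4 -3 4; -4 3 3; -3 2 -3]) = 127
det = (+1)·(-4)·(43) + (-1)·(-3)·(16) + (+1)·(-1)·(-96) + (-1)·(-3)·(127) = 353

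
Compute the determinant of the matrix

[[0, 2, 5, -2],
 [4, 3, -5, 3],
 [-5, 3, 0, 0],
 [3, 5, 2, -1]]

Expand along row 3 (it has 2 zeros):
  + (-5) · M_31   where M_31 = det([2 5 -2; 3 -5 3; 5 2 -1]) = 26
  − (3) · M_32   where M_32 = det([0 5 -2; 4 -5 3; 3 2 -1]) = 19
det = (+1)·(-5)·(26) + (-1)·(3)·(19) = -187

-187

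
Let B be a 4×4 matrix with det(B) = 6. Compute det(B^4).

The determinant is 1296.

det(B^4) = (det B)^4 = (6)^4 = 1296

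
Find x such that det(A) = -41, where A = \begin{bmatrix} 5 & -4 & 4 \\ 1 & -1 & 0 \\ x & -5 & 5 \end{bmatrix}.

x = -4

Expanding along the row containing x, det(A) is linear in x: det(A) = (4)·x + (-25).
Set (4)·x + (-25) = -41  ⇒  (4)·x = -16  ⇒  x = -4.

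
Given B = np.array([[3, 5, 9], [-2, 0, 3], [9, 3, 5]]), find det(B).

|B| = 104

Expand along column 2:
  − 5 · |-2 3; 9 5| = −5·(-10 − 27) = 185
  − 3 · |3 9; -2 3| = −3·(9 − (-18)) = -81
Sum: (185) + (-81) = 104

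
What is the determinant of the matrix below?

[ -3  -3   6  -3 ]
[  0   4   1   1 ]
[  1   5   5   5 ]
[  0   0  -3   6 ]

Expand along row 4 (it has 2 zeros):
  − (-3) · M_43   where M_43 = det([-3 -3 -3; 0 4 1; 1 5 5]) = -36
  + (6) · M_44   where M_44 = det([-3 -3 6; 0 4 1; 1 5 5]) = -72
det = (-1)·(-3)·(-36) + (+1)·(6)·(-72) = -540

-540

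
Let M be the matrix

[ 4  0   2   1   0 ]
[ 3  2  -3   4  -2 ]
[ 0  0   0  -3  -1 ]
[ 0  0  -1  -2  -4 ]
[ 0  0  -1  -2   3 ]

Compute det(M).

|M| = -168

M is block upper-triangular with a 2×2 block and a 3×3 block on the diagonal, so its determinant equals the product of the determinants of the diagonal blocks.
det of the 2×2 block = 8
det of the 3×3 block = -21
det = (8)·(-21) = -168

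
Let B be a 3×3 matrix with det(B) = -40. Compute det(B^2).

1600

det(B^2) = (det B)^2 = (-40)^2 = 1600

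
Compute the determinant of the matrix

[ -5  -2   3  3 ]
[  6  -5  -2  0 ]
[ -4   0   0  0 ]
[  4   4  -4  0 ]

-336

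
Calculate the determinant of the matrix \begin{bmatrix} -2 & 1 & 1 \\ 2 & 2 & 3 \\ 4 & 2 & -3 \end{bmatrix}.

38

Expand along row 1:
  + (-2) · |2 3; 2 -3| = (-2)·(-6 − 6) = 24
  − 1 · |2 3; 4 -3| = −1·(-6 − 12) = 18
  + 1 · |2 2; 4 2| = 1·(4 − 8) = -4
Sum: (24) + (18) + (-4) = 38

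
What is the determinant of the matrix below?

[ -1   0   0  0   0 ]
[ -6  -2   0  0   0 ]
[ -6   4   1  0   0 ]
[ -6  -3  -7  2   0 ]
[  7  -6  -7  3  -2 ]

-8

The matrix is lower triangular, so the determinant is the product of the diagonal entries:
det = (-1) · (-2) · (1) · (2) · (-2) = -8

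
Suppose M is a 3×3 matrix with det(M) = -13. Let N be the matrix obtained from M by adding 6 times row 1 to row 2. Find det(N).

det(N) = -13

Adding a multiple of one row to another leaves the determinant unchanged.
det(N) = (1)·(-13) = -13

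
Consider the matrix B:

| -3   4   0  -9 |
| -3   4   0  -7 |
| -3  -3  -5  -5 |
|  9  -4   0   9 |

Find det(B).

|B| = -240

Expand along column 3 (it has 3 zeros):
  + (-5) · M_33   where M_33 = det([-3 4 -9; -3 4 -7; 9 -4 9]) = 48
det = (+1)·(-5)·(48) = -240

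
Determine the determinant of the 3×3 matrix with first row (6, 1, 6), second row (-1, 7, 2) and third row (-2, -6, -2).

Expand along column 1:
  + 6 · |7 2; -6 -2| = 6·(-14 − (-12)) = -12
  − (-1) · |1 6; -6 -2| = −(-1)·(-2 − (-36)) = 34
  + (-2) · |1 6; 7 2| = (-2)·(2 − 42) = 80
Sum: (-12) + (34) + (80) = 102

102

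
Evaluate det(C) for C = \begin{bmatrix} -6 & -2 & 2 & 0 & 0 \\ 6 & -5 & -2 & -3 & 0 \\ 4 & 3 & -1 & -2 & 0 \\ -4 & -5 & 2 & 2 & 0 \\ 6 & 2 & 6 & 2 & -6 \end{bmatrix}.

Expand along column 5 (it has 4 zeros):
  + (-6) · M_55   where M_55 = det([-6 -2 2 0; 6 -5 -2 -3; 4 3 -1 -2; -4 -5 2 2]) = 126
det = (+1)·(-6)·(126) = -756

|C| = -756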